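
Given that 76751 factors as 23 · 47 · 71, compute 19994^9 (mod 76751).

Mod 23: 19994 ≡ 7; 7^9 ≡ 15 (mod 23).
Mod 47: 19994 ≡ 19; 19^9 ≡ 20 (mod 47).
Mod 71: 19994 ≡ 43; 43^9 ≡ 4 (mod 71).
Combine by CRT: x ≡ 15 (mod 23), x ≡ 20 (mod 47), x ≡ 4 (mod 71) ⇒ x ≡ 28972 (mod 76751).

28972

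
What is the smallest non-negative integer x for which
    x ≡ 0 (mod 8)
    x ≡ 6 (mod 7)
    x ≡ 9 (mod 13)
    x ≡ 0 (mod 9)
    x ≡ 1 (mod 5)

15336

The moduli are pairwise coprime; N = 8·7·13·9·5 = 32760.
N/8 = 4095; 4095 ≡ 7 (mod 8); 7·7 ≡ 1, so inverse 7.
N/7 = 4680; 4680 ≡ 4 (mod 7); 4·2 ≡ 1, so inverse 2.
N/13 = 2520; 2520 ≡ 11 (mod 13); 11·6 ≡ 1, so inverse 6.
N/9 = 3640; 3640 ≡ 4 (mod 9); 4·7 ≡ 1, so inverse 7.
N/5 = 6552; 6552 ≡ 2 (mod 5); 2·3 ≡ 1, so inverse 3.
x ≡ 0·4095·7 + 6·4680·2 + 9·2520·6 + 0·3640·7 + 1·6552·3 = 211896.
211896 mod 32760 = 15336.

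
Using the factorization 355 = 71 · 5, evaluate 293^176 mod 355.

Mod 71: 293 ≡ 9; by Fermat, exponent reduces to 176 mod 70 = 36; 9^36 ≡ 9 (mod 71).
Mod 5: 293 ≡ 3; since 4 | 176, by Fermat 3^176 ≡ 1 (mod 5).
Combine by CRT: x ≡ 9 (mod 71), x ≡ 1 (mod 5) ⇒ x ≡ 151 (mod 355).

151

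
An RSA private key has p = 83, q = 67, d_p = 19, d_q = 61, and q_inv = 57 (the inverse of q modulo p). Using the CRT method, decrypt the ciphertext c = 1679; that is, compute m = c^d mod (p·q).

5152

m₁ = c^(d_p) mod p: c ≡ 19 (mod 83), and 19^19 mod 83 = 6.
m₂ = c^(d_q) mod q: c ≡ 4 (mod 67), and 4^61 mod 67 = 60.
h = q_inv·(m₁ − m₂) mod p = 57·(6 − 60) mod 83 = 76.
m = m₂ + h·q = 60 + 76·67 = 5152.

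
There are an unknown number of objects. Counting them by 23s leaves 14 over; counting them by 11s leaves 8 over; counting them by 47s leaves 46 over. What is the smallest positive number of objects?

The moduli are pairwise coprime; M = 23·11·47 = 11891.
M/23 = 517; 517 ≡ 11 (mod 23); 11·21 ≡ 1, so inverse 21.
M/11 = 1081; 1081 ≡ 3 (mod 11); 3·4 ≡ 1, so inverse 4.
M/47 = 253; 253 ≡ 18 (mod 47); 18·34 ≡ 1, so inverse 34.
N ≡ 14·517·21 + 8·1081·4 + 46·253·34 = 582282.
582282 mod 11891 = 11514.

11514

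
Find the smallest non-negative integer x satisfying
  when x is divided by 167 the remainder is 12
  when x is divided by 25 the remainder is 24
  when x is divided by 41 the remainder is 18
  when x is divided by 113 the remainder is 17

8038724

Combine the congruences pairwise.
From x ≡ 12 (mod 167) write x = 12 + 167t. Substituting into x ≡ 24 (mod 25) gives 167t ≡ 12 (mod 25), and since 17⁻¹ ≡ 3 (mod 25), t ≡ 11. Hence x ≡ 12 + 167·11 = 1849 (mod 4175).
From x ≡ 1849 (mod 4175) write x = 1849 + 4175t. Substituting into x ≡ 18 (mod 41) gives 4175t ≡ 14 (mod 41), and since 34⁻¹ ≡ 35 (mod 41), t ≡ 39. Hence x ≡ 1849 + 4175·39 = 164674 (mod 171175).
From x ≡ 164674 (mod 171175) write x = 164674 + 171175t. Substituting into x ≡ 17 (mod 113) gives 171175t ≡ 97 (mod 113), and since 93⁻¹ ≡ 96 (mod 113), t ≡ 46. Hence x ≡ 164674 + 171175·46 = 8038724 (mod 19342775).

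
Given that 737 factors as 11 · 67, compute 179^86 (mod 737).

Mod 11: 179 ≡ 3; by Fermat, exponent reduces to 86 mod 10 = 6; 3^6 ≡ 3 (mod 11).
Mod 67: 179 ≡ 45; by Fermat, exponent reduces to 86 mod 66 = 20; 45^20 ≡ 9 (mod 67).
Combine by CRT: x ≡ 3 (mod 11), x ≡ 9 (mod 67) ⇒ x ≡ 344 (mod 737).

344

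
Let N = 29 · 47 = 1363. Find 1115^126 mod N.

726

Mod 29: 1115 ≡ 13; by Fermat, exponent reduces to 126 mod 28 = 14; 13^14 ≡ 1 (mod 29).
Mod 47: 1115 ≡ 34; by Fermat, exponent reduces to 126 mod 46 = 34; 34^34 ≡ 21 (mod 47).
Combine by CRT: x ≡ 1 (mod 29), x ≡ 21 (mod 47) ⇒ x ≡ 726 (mod 1363).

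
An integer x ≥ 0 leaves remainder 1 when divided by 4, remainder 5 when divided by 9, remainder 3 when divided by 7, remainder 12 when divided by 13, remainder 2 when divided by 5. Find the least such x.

The moduli are pairwise coprime; N = 4·9·7·13·5 = 16380.
N/4 = 4095; 4095 ≡ 3 (mod 4); 3·3 ≡ 1, so inverse 3.
N/9 = 1820; 1820 ≡ 2 (mod 9); 2·5 ≡ 1, so inverse 5.
N/7 = 2340; 2340 ≡ 2 (mod 7); 2·4 ≡ 1, so inverse 4.
N/13 = 1260; 1260 ≡ 12 (mod 13); 12·12 ≡ 1, so inverse 12.
N/5 = 3276; 3276 ≡ 1 (mod 5), inverse 1.
x ≡ 1·4095·3 + 5·1820·5 + 3·2340·4 + 12·1260·12 + 2·3276·1 = 273857.
273857 mod 16380 = 11777.

11777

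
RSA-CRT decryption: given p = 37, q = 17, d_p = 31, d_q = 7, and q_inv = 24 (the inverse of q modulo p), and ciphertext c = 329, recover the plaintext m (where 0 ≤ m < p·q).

626

m₁ = c^(d_p) mod p: c ≡ 33 (mod 37), and 33^31 mod 37 = 34.
m₂ = c^(d_q) mod q: c ≡ 6 (mod 17), and 6^7 mod 17 = 14.
h = q_inv·(m₁ − m₂) mod p = 24·(34 − 14) mod 37 = 36.
m = m₂ + h·q = 14 + 36·17 = 626.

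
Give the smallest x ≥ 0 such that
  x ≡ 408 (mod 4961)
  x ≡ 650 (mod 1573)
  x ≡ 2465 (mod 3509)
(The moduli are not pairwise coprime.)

gcd(4961, 1573) = 121 and 121 | (650 − 408), so the pair is consistent; merging gives x ≡ 5369 (mod 64493), where 64493 = lcm(4961, 1573).
gcd(64493, 3509) = 121 and 121 | (2465 − 5369), so the pair is consistent; merging gives x ≡ 714792 (mod 1870297), where 1870297 = lcm(64493, 3509).
The solution is unique modulo lcm(4961, 1573, 3509) = 1870297.

714792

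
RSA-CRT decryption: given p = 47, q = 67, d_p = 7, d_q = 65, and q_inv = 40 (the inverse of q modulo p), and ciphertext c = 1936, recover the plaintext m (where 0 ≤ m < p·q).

2364

m₁ = c^(d_p) mod p: c ≡ 9 (mod 47), and 9^7 mod 47 = 14.
m₂ = c^(d_q) mod q: c ≡ 60 (mod 67), and 60^65 mod 67 = 19.
h = q_inv·(m₁ − m₂) mod p = 40·(14 − 19) mod 47 = 35.
m = m₂ + h·q = 19 + 35·67 = 2364.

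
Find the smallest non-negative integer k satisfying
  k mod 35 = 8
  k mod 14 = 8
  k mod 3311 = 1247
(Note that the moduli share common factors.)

4558

gcd(35, 14) = 7 and 7 | (8 − 8), so the pair is consistent; merging gives k ≡ 8 (mod 70), where 70 = lcm(35, 14).
gcd(70, 3311) = 7 and 7 | (1247 − 8), so the pair is consistent; merging gives k ≡ 4558 (mod 33110), where 33110 = lcm(70, 3311).
The solution is unique modulo lcm(35, 14, 3311) = 33110.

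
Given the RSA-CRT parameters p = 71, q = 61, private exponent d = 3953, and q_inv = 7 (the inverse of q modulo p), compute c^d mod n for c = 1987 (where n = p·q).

d_p = d mod (p−1) = 3953 mod 70 = 33; d_q = d mod (q−1) = 53.
m₁ = c^(d_p) mod p: c ≡ 70 (mod 71), and 70^33 mod 71 = 70.
m₂ = c^(d_q) mod q: c ≡ 35 (mod 61), and 35^53 mod 61 = 43.
h = q_inv·(m₁ − m₂) mod p = 7·(70 − 43) mod 71 = 47.
m = m₂ + h·q = 43 + 47·61 = 2910.

2910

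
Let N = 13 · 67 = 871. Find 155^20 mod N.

Mod 13: 155 ≡ 12; by Fermat, exponent reduces to 20 mod 12 = 8; 12^8 ≡ 1 (mod 13).
Mod 67: 155 ≡ 21; 21^20 ≡ 54 (mod 67).
Combine by CRT: x ≡ 1 (mod 13), x ≡ 54 (mod 67) ⇒ x ≡ 456 (mod 871).

456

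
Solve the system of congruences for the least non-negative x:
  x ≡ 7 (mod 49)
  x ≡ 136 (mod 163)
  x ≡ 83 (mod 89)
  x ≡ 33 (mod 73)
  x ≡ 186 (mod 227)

5622471932

From x ≡ 7 (mod 49) write x = 7 + 49t. Substituting into x ≡ 136 (mod 163) gives 49t ≡ 129 (mod 163), and since 49⁻¹ ≡ 10 (mod 163), t ≡ 149. Hence x ≡ 7 + 49·149 = 7308 (mod 7987).
From x ≡ 7308 (mod 7987) write x = 7308 + 7987t. Substituting into x ≡ 83 (mod 89) gives 7987t ≡ 73 (mod 89), and since 66⁻¹ ≡ 58 (mod 89), t ≡ 51. Hence x ≡ 7308 + 7987·51 = 414645 (mod 710843).
From x ≡ 414645 (mod 710843) write x = 414645 + 710843t. Substituting into x ≡ 33 (mod 73) gives 710843t ≡ 28 (mod 73), and since 42⁻¹ ≡ 40 (mod 73), t ≡ 25. Hence x ≡ 414645 + 710843·25 = 18185720 (mod 51891539).
From x ≡ 18185720 (mod 51891539) write x = 18185720 + 51891539t. Substituting into x ≡ 186 (mod 227) gives 51891539t ≡ 117 (mod 227), and since 20⁻¹ ≡ 193 (mod 227), t ≡ 108. Hence x ≡ 18185720 + 51891539·108 = 5622471932 (mod 11779379353).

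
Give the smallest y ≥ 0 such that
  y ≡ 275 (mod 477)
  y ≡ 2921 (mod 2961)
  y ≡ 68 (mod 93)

gcd(477, 2961) = 9 and 9 | (2921 − 275), so the pair is consistent; merging gives y ≡ 23648 (mod 156933), where 156933 = lcm(477, 2961).
gcd(156933, 93) = 3 and 3 | (68 − 23648), so the pair is consistent; merging gives y ≡ 180581 (mod 4864923), where 4864923 = lcm(156933, 93).
The solution is unique modulo lcm(477, 2961, 93) = 4864923.

180581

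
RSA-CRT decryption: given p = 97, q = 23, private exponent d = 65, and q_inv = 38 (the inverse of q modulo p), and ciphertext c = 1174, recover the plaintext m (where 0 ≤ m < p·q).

1611

d_p = d mod (p−1) = 65 mod 96 = 65; d_q = d mod (q−1) = 21.
m₁ = c^(d_p) mod p: c ≡ 10 (mod 97), and 10^65 mod 97 = 59.
m₂ = c^(d_q) mod q: c ≡ 1 (mod 23), and 1^21 mod 23 = 1.
h = q_inv·(m₁ − m₂) mod p = 38·(59 − 1) mod 97 = 70.
m = m₂ + h·q = 1 + 70·23 = 1611.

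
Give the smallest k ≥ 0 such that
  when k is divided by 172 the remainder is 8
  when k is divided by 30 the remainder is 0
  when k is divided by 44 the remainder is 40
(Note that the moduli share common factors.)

gcd(172, 30) = 2 and 2 | (0 − 8), so the pair is consistent; merging gives k ≡ 180 (mod 2580), where 2580 = lcm(172, 30).
gcd(2580, 44) = 4 and 4 | (40 − 180), so the pair is consistent; merging gives k ≡ 15660 (mod 28380), where 28380 = lcm(2580, 44).
The solution is unique modulo lcm(172, 30, 44) = 28380.

15660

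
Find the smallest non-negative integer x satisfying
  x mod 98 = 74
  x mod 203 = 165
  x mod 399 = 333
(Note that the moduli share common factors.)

114048

Combine the congruences pairwise.
gcd(98, 203) = 7 and 7 | (165 − 74), so the pair is consistent; merging gives x ≡ 368 (mod 2842), where 2842 = lcm(98, 203).
gcd(2842, 399) = 7 and 7 | (333 − 368), so the pair is consistent; merging gives x ≡ 114048 (mod 161994), where 161994 = lcm(2842, 399).
The solution is unique modulo lcm(98, 203, 399) = 161994.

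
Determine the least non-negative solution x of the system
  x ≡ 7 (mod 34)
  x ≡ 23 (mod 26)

75

gcd(34, 26) = 2 and 2 | (23 − 7), so the pair is consistent; merging gives x ≡ 75 (mod 442), where 442 = lcm(34, 26).
The solution is unique modulo lcm(34, 26) = 442.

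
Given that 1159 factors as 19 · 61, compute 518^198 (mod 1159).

723

Mod 19: 518 ≡ 5; since 18 | 198, by Fermat 5^198 ≡ 1 (mod 19).
Mod 61: 518 ≡ 30; by Fermat, exponent reduces to 198 mod 60 = 18; 30^18 ≡ 52 (mod 61).
Combine by CRT: x ≡ 1 (mod 19), x ≡ 52 (mod 61) ⇒ x ≡ 723 (mod 1159).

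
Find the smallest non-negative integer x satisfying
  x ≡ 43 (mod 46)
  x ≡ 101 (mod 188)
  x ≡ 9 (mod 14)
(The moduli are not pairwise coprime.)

8185

gcd(46, 188) = 2 and 2 | (101 − 43), so the pair is consistent; merging gives x ≡ 3861 (mod 4324), where 4324 = lcm(46, 188).
gcd(4324, 14) = 2 and 2 | (9 − 3861), so the pair is consistent; merging gives x ≡ 8185 (mod 30268), where 30268 = lcm(4324, 14).
The solution is unique modulo lcm(46, 188, 14) = 30268.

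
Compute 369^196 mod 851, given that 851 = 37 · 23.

Mod 37: 369 ≡ 36; by Fermat, exponent reduces to 196 mod 36 = 16; 36^16 ≡ 1 (mod 37).
Mod 23: 369 ≡ 1; by Fermat, exponent reduces to 196 mod 22 = 20; 1^20 ≡ 1 (mod 23).
Combine by CRT: x ≡ 1 (mod 37), x ≡ 1 (mod 23) ⇒ x ≡ 1 (mod 851).

1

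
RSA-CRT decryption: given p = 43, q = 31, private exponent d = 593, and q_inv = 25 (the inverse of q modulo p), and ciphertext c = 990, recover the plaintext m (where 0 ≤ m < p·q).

302

d_p = d mod (p−1) = 593 mod 42 = 5; d_q = d mod (q−1) = 23.
m₁ = c^(d_p) mod p: c ≡ 1 (mod 43), and 1^5 mod 43 = 1.
m₂ = c^(d_q) mod q: c ≡ 29 (mod 31), and 29^23 mod 31 = 23.
h = q_inv·(m₁ − m₂) mod p = 25·(1 − 23) mod 43 = 9.
m = m₂ + h·q = 23 + 9·31 = 302.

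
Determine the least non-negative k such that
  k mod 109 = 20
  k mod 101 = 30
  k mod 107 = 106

From k ≡ 20 (mod 109) write k = 20 + 109t. Substituting into k ≡ 30 (mod 101) gives 109t ≡ 10 (mod 101), and since 8⁻¹ ≡ 38 (mod 101), t ≡ 77. Hence k ≡ 20 + 109·77 = 8413 (mod 11009).
From k ≡ 8413 (mod 11009) write k = 8413 + 11009t. Substituting into k ≡ 106 (mod 107) gives 11009t ≡ 39 (mod 107), and since 95⁻¹ ≡ 98 (mod 107), t ≡ 77. Hence k ≡ 8413 + 11009·77 = 856106 (mod 1177963).

856106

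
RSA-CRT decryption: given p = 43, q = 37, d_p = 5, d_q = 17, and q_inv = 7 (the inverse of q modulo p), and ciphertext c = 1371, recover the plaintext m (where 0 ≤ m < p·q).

m₁ = c^(d_p) mod p: c ≡ 38 (mod 43), and 38^5 mod 43 = 14.
m₂ = c^(d_q) mod q: c ≡ 2 (mod 37), and 2^17 mod 37 = 18.
h = q_inv·(m₁ − m₂) mod p = 7·(14 − 18) mod 43 = 15.
m = m₂ + h·q = 18 + 15·37 = 573.

573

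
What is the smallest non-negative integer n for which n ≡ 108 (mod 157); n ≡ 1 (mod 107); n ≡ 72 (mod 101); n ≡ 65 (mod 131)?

Combine the congruences pairwise.
From n ≡ 108 (mod 157) write n = 108 + 157t. Substituting into n ≡ 1 (mod 107) gives 157t ≡ 0 (mod 107), and since 50⁻¹ ≡ 15 (mod 107), t ≡ 0. Hence n ≡ 108 + 157·0 = 108 (mod 16799).
From n ≡ 108 (mod 16799) write n = 108 + 16799t. Substituting into n ≡ 72 (mod 101) gives 16799t ≡ 65 (mod 101), and since 33⁻¹ ≡ 49 (mod 101), t ≡ 54. Hence n ≡ 108 + 16799·54 = 907254 (mod 1696699).
From n ≡ 907254 (mod 1696699) write n = 907254 + 1696699t. Substituting into n ≡ 65 (mod 131) gives 1696699t ≡ 117 (mod 131), and since 118⁻¹ ≡ 10 (mod 131), t ≡ 122. Hence n ≡ 907254 + 1696699·122 = 207904532 (mod 222267569).

207904532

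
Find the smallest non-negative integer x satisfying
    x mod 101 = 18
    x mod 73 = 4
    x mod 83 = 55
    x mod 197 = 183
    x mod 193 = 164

18899848632

The moduli are pairwise coprime; N = 101·73·83·197·193 = 23267293139.
N/101 = 230369239; 230369239 ≡ 56 (mod 101); 56·92 ≡ 1, so inverse 92.
N/73 = 318730043; 318730043 ≡ 71 (mod 73); 71·36 ≡ 1, so inverse 36.
N/83 = 280328833; 280328833 ≡ 68 (mod 83); 68·11 ≡ 1, so inverse 11.
N/197 = 118108087; 118108087 ≡ 86 (mod 197); 86·126 ≡ 1, so inverse 126.
N/193 = 120555923; 120555923 ≡ 17 (mod 193); 17·159 ≡ 1, so inverse 159.
x ≡ 18·230369239·92 + 4·318730043·36 + 55·280328833·11 + 183·118108087·126 + 164·120555923·159 = 6463940048135.
6463940048135 mod 23267293139 = 18899848632.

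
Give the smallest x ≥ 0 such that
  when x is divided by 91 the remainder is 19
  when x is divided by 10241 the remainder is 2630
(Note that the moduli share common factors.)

gcd(91, 10241) = 7 and 7 | (2630 − 19), so the pair is consistent; merging gives x ≡ 84558 (mod 133133), where 133133 = lcm(91, 10241).
The solution is unique modulo lcm(91, 10241) = 133133.

84558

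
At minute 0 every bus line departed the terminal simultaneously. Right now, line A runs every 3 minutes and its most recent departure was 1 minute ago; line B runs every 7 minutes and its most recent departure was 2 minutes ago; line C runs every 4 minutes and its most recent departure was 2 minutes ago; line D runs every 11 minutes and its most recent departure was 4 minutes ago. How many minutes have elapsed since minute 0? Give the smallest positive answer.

Combine the congruences pairwise.
From t ≡ 1 (mod 3) write t = 1 + 3s. Substituting into t ≡ 2 (mod 7) gives 3s ≡ 1 (mod 7), and since 3⁻¹ ≡ 5 (mod 7), s ≡ 5. Hence t ≡ 1 + 3·5 = 16 (mod 21).
From t ≡ 16 (mod 21) write t = 16 + 21s. Substituting into t ≡ 2 (mod 4) gives 21s ≡ 2 (mod 4), and since 1⁻¹ ≡ 1 (mod 4), s ≡ 2. Hence t ≡ 16 + 21·2 = 58 (mod 84).
From t ≡ 58 (mod 84) write t = 58 + 84s. Substituting into t ≡ 4 (mod 11) gives 84s ≡ 1 (mod 11), and since 7⁻¹ ≡ 8 (mod 11), s ≡ 8. Hence t ≡ 58 + 84·8 = 730 (mod 924).

730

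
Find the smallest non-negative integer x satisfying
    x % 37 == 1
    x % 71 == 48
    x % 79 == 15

141267

The moduli are pairwise coprime; N = 37·71·79 = 207533.
N/37 = 5609; 5609 ≡ 22 (mod 37); 22·32 ≡ 1, so inverse 32.
N/71 = 2923; 2923 ≡ 12 (mod 71); 12·6 ≡ 1, so inverse 6.
N/79 = 2627; 2627 ≡ 20 (mod 79); 20·4 ≡ 1, so inverse 4.
x ≡ 1·5609·32 + 48·2923·6 + 15·2627·4 = 1178932.
1178932 mod 207533 = 141267.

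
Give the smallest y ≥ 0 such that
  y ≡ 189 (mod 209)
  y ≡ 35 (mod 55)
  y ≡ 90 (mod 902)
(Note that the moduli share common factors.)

27150

gcd(209, 55) = 11 and 11 | (35 − 189), so the pair is consistent; merging gives y ≡ 1025 (mod 1045), where 1045 = lcm(209, 55).
gcd(1045, 902) = 11 and 11 | (90 − 1025), so the pair is consistent; merging gives y ≡ 27150 (mod 85690), where 85690 = lcm(1045, 902).
The solution is unique modulo lcm(209, 55, 902) = 85690.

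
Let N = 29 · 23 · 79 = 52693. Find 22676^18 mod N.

Mod 29: 22676 ≡ 27; 27^18 ≡ 13 (mod 29).
Mod 23: 22676 ≡ 21; 21^18 ≡ 13 (mod 23).
Mod 79: 22676 ≡ 3; 3^18 ≡ 65 (mod 79).
Combine by CRT: x ≡ 13 (mod 29), x ≡ 13 (mod 23), x ≡ 65 (mod 79) ⇒ x ≡ 4015 (mod 52693).

4015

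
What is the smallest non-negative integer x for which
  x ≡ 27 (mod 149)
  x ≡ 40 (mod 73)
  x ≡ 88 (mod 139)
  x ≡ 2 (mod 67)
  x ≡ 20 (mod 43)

4267359580

Combine the congruences pairwise.
From x ≡ 27 (mod 149) write x = 27 + 149t. Substituting into x ≡ 40 (mod 73) gives 149t ≡ 13 (mod 73), and since 3⁻¹ ≡ 49 (mod 73), t ≡ 53. Hence x ≡ 27 + 149·53 = 7924 (mod 10877).
From x ≡ 7924 (mod 10877) write x = 7924 + 10877t. Substituting into x ≡ 88 (mod 139) gives 10877t ≡ 87 (mod 139), and since 35⁻¹ ≡ 4 (mod 139), t ≡ 70. Hence x ≡ 7924 + 10877·70 = 769314 (mod 1511903).
From x ≡ 769314 (mod 1511903) write x = 769314 + 1511903t. Substituting into x ≡ 2 (mod 67) gives 1511903t ≡ 49 (mod 67), and since 48⁻¹ ≡ 7 (mod 67), t ≡ 8. Hence x ≡ 769314 + 1511903·8 = 12864538 (mod 101297501).
From x ≡ 12864538 (mod 101297501) write x = 12864538 + 101297501t. Substituting into x ≡ 20 (mod 43) gives 101297501t ≡ 7 (mod 43), and since 36⁻¹ ≡ 6 (mod 43), t ≡ 42. Hence x ≡ 12864538 + 101297501·42 = 4267359580 (mod 4355792543).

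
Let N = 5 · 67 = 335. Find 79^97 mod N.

154

Mod 5: 79 ≡ 4; by Fermat, exponent reduces to 97 mod 4 = 1; 4^1 ≡ 4 (mod 5).
Mod 67: 79 ≡ 12; by Fermat, exponent reduces to 97 mod 66 = 31; 12^31 ≡ 20 (mod 67).
Combine by CRT: x ≡ 4 (mod 5), x ≡ 20 (mod 67) ⇒ x ≡ 154 (mod 335).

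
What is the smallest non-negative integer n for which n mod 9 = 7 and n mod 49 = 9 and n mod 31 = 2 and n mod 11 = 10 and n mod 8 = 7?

The moduli are pairwise coprime; M = 9·49·31·11·8 = 1203048.
M/9 = 133672; 133672 ≡ 4 (mod 9); 4·7 ≡ 1, so inverse 7.
M/49 = 24552; 24552 ≡ 3 (mod 49); 3·33 ≡ 1, so inverse 33.
M/31 = 38808; 38808 ≡ 27 (mod 31); 27·23 ≡ 1, so inverse 23.
M/11 = 109368; 109368 ≡ 6 (mod 11); 6·2 ≡ 1, so inverse 2.
M/8 = 150381; 150381 ≡ 5 (mod 8); 5·5 ≡ 1, so inverse 5.
n ≡ 7·133672·7 + 9·24552·33 + 2·38808·23 + 10·109368·2 + 7·150381·5 = 23077735.
23077735 mod 1203048 = 219823.

219823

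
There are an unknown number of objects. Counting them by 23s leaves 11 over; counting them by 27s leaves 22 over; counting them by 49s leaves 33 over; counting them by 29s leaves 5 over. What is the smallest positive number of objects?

478273

The moduli are pairwise coprime; M = 23·27·49·29 = 882441.
M/23 = 38367; 38367 ≡ 3 (mod 23); 3·8 ≡ 1, so inverse 8.
M/27 = 32683; 32683 ≡ 13 (mod 27); 13·25 ≡ 1, so inverse 25.
M/49 = 18009; 18009 ≡ 26 (mod 49); 26·17 ≡ 1, so inverse 17.
M/29 = 30429; 30429 ≡ 8 (mod 29); 8·11 ≡ 1, so inverse 11.
N ≡ 11·38367·8 + 22·32683·25 + 33·18009·17 + 5·30429·11 = 33128590.
33128590 mod 882441 = 478273.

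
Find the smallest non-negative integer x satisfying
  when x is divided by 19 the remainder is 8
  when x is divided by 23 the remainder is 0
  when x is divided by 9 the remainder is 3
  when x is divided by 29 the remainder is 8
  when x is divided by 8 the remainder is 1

422625

Combine the congruences pairwise.
From x ≡ 8 (mod 19) write x = 8 + 19t. Substituting into x ≡ 0 (mod 23) gives 19t ≡ 15 (mod 23), and since 19⁻¹ ≡ 17 (mod 23), t ≡ 2. Hence x ≡ 8 + 19·2 = 46 (mod 437).
From x ≡ 46 (mod 437) write x = 46 + 437t. Substituting into x ≡ 3 (mod 9) gives 437t ≡ 2 (mod 9), and since 5⁻¹ ≡ 2 (mod 9), t ≡ 4. Hence x ≡ 46 + 437·4 = 1794 (mod 3933).
From x ≡ 1794 (mod 3933) write x = 1794 + 3933t. Substituting into x ≡ 8 (mod 29) gives 3933t ≡ 12 (mod 29), and since 18⁻¹ ≡ 21 (mod 29), t ≡ 20. Hence x ≡ 1794 + 3933·20 = 80454 (mod 114057).
From x ≡ 80454 (mod 114057) write x = 80454 + 114057t. Substituting into x ≡ 1 (mod 8) gives 114057t ≡ 3 (mod 8), and since 1⁻¹ ≡ 1 (mod 8), t ≡ 3. Hence x ≡ 80454 + 114057·3 = 422625 (mod 912456).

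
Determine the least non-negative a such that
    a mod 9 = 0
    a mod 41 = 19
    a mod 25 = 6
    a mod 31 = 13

The moduli are pairwise coprime; N = 9·41·25·31 = 285975.
N/9 = 31775; 31775 ≡ 5 (mod 9); 5·2 ≡ 1, so inverse 2.
N/41 = 6975; 6975 ≡ 5 (mod 41); 5·33 ≡ 1, so inverse 33.
N/25 = 11439; 11439 ≡ 14 (mod 25); 14·9 ≡ 1, so inverse 9.
N/31 = 9225; 9225 ≡ 18 (mod 31); 18·19 ≡ 1, so inverse 19.
a ≡ 0·31775·2 + 19·6975·33 + 6·11439·9 + 13·9225·19 = 7269606.
7269606 mod 285975 = 120231.

120231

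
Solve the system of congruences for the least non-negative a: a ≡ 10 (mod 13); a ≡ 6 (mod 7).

From a ≡ 10 (mod 13) write a = 10 + 13t. Substituting into a ≡ 6 (mod 7) gives 13t ≡ 3 (mod 7), and since 6⁻¹ ≡ 6 (mod 7), t ≡ 4. Hence a ≡ 10 + 13·4 = 62 (mod 91).

62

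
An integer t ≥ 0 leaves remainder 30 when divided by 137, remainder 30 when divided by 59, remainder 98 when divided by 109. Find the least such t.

The moduli are pairwise coprime; N = 137·59·109 = 881047.
N/137 = 6431; 6431 ≡ 129 (mod 137); 129·17 ≡ 1, so inverse 17.
N/59 = 14933; 14933 ≡ 6 (mod 59); 6·10 ≡ 1, so inverse 10.
N/109 = 8083; 8083 ≡ 17 (mod 109); 17·77 ≡ 1, so inverse 77.
t ≡ 30·6431·17 + 30·14933·10 + 98·8083·77 = 68754028.
68754028 mod 881047 = 32362.

32362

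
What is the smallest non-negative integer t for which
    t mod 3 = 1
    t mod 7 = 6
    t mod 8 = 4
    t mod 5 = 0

580

From t ≡ 1 (mod 3) write t = 1 + 3s. Substituting into t ≡ 6 (mod 7) gives 3s ≡ 5 (mod 7), and since 3⁻¹ ≡ 5 (mod 7), s ≡ 4. Hence t ≡ 1 + 3·4 = 13 (mod 21).
From t ≡ 13 (mod 21) write t = 13 + 21s. Substituting into t ≡ 4 (mod 8) gives 21s ≡ 7 (mod 8), and since 5⁻¹ ≡ 5 (mod 8), s ≡ 3. Hence t ≡ 13 + 21·3 = 76 (mod 168).
From t ≡ 76 (mod 168) write t = 76 + 168s. Substituting into t ≡ 0 (mod 5) gives 168s ≡ 4 (mod 5), and since 3⁻¹ ≡ 2 (mod 5), s ≡ 3. Hence t ≡ 76 + 168·3 = 580 (mod 840).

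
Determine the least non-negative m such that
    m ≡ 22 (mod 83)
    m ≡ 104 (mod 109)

From m ≡ 22 (mod 83) write m = 22 + 83t. Substituting into m ≡ 104 (mod 109) gives 83t ≡ 82 (mod 109), and since 83⁻¹ ≡ 88 (mod 109), t ≡ 22. Hence m ≡ 22 + 83·22 = 1848 (mod 9047).

1848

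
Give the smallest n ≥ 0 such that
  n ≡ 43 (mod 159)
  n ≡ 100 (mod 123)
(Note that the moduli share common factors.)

gcd(159, 123) = 3 and 3 | (100 − 43), so the pair is consistent; merging gives n ≡ 838 (mod 6519), where 6519 = lcm(159, 123).
The solution is unique modulo lcm(159, 123) = 6519.

838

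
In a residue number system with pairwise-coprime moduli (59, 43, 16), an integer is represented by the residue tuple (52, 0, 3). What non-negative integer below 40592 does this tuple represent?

1763

The moduli are pairwise coprime; N = 59·43·16 = 40592.
N/59 = 688; 688 ≡ 39 (mod 59); 39·56 ≡ 1, so inverse 56.
N/43 = 944; 944 ≡ 41 (mod 43); 41·21 ≡ 1, so inverse 21.
N/16 = 2537; 2537 ≡ 9 (mod 16); 9·9 ≡ 1, so inverse 9.
x ≡ 52·688·56 + 0·944·21 + 3·2537·9 = 2071955.
2071955 mod 40592 = 1763.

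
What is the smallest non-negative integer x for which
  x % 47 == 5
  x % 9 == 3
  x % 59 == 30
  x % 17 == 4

Combine the congruences pairwise.
From x ≡ 5 (mod 47) write x = 5 + 47t. Substituting into x ≡ 3 (mod 9) gives 47t ≡ 7 (mod 9), and since 2⁻¹ ≡ 5 (mod 9), t ≡ 8. Hence x ≡ 5 + 47·8 = 381 (mod 423).
From x ≡ 381 (mod 423) write x = 381 + 423t. Substituting into x ≡ 30 (mod 59) gives 423t ≡ 3 (mod 59), and since 10⁻¹ ≡ 6 (mod 59), t ≡ 18. Hence x ≡ 381 + 423·18 = 7995 (mod 24957).
From x ≡ 7995 (mod 24957) write x = 7995 + 24957t. Substituting into x ≡ 4 (mod 17) gives 24957t ≡ 16 (mod 17), and since 1⁻¹ ≡ 1 (mod 17), t ≡ 16. Hence x ≡ 7995 + 24957·16 = 407307 (mod 424269).

407307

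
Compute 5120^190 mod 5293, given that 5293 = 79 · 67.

Mod 79: 5120 ≡ 64; by Fermat, exponent reduces to 190 mod 78 = 34; 64^34 ≡ 38 (mod 79).
Mod 67: 5120 ≡ 28; by Fermat, exponent reduces to 190 mod 66 = 58; 28^58 ≡ 17 (mod 67).
Combine by CRT: x ≡ 38 (mod 79), x ≡ 17 (mod 67) ⇒ x ≡ 1223 (mod 5293).

1223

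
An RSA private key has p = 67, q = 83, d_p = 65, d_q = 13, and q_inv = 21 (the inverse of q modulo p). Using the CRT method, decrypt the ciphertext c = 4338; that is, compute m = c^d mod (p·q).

2542

m₁ = c^(d_p) mod p: c ≡ 50 (mod 67), and 50^65 mod 67 = 63.
m₂ = c^(d_q) mod q: c ≡ 22 (mod 83), and 22^13 mod 83 = 52.
h = q_inv·(m₁ − m₂) mod p = 21·(63 − 52) mod 67 = 30.
m = m₂ + h·q = 52 + 30·83 = 2542.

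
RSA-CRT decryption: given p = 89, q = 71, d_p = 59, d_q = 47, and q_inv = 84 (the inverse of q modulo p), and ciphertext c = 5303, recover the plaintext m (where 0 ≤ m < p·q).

3637

m₁ = c^(d_p) mod p: c ≡ 52 (mod 89), and 52^59 mod 89 = 77.
m₂ = c^(d_q) mod q: c ≡ 49 (mod 71), and 49^47 mod 71 = 16.
h = q_inv·(m₁ − m₂) mod p = 84·(77 − 16) mod 89 = 51.
m = m₂ + h·q = 16 + 51·71 = 3637.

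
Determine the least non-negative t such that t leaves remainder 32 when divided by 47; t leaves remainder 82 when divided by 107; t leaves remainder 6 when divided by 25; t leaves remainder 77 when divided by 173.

From t ≡ 32 (mod 47) write t = 32 + 47s. Substituting into t ≡ 82 (mod 107) gives 47s ≡ 50 (mod 107), and since 47⁻¹ ≡ 41 (mod 107), s ≡ 17. Hence t ≡ 32 + 47·17 = 831 (mod 5029).
From t ≡ 831 (mod 5029) write t = 831 + 5029s. Substituting into t ≡ 6 (mod 25) gives 5029s ≡ 0 (mod 25), and since 4⁻¹ ≡ 19 (mod 25), s ≡ 0. Hence t ≡ 831 + 5029·0 = 831 (mod 125725).
From t ≡ 831 (mod 125725) write t = 831 + 125725s. Substituting into t ≡ 77 (mod 173) gives 125725s ≡ 111 (mod 173), and since 127⁻¹ ≡ 94 (mod 173), s ≡ 54. Hence t ≡ 831 + 125725·54 = 6789981 (mod 21750425).

6789981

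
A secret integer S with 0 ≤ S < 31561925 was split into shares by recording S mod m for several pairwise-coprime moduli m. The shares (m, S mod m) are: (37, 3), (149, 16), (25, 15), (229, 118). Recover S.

1773265

The moduli are pairwise coprime; N = 37·149·25·229 = 31561925.
N/37 = 853025; 853025 ≡ 27 (mod 37); 27·11 ≡ 1, so inverse 11.
N/149 = 211825; 211825 ≡ 96 (mod 149); 96·104 ≡ 1, so inverse 104.
N/25 = 1262477; 1262477 ≡ 2 (mod 25); 2·13 ≡ 1, so inverse 13.
N/229 = 137825; 137825 ≡ 196 (mod 229); 196·111 ≡ 1, so inverse 111.
S ≡ 3·853025·11 + 16·211825·104 + 15·1262477·13 + 118·137825·111 = 2432041490.
2432041490 mod 31561925 = 1773265.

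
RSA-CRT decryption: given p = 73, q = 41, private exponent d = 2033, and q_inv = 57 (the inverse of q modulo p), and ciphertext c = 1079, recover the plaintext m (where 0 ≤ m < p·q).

1793

d_p = d mod (p−1) = 2033 mod 72 = 17; d_q = d mod (q−1) = 33.
m₁ = c^(d_p) mod p: c ≡ 57 (mod 73), and 57^17 mod 73 = 41.
m₂ = c^(d_q) mod q: c ≡ 13 (mod 41), and 13^33 mod 41 = 30.
h = q_inv·(m₁ − m₂) mod p = 57·(41 − 30) mod 73 = 43.
m = m₂ + h·q = 30 + 43·41 = 1793.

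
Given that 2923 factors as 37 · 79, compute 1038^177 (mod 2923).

2197

Mod 37: 1038 ≡ 2; by Fermat, exponent reduces to 177 mod 36 = 33; 2^33 ≡ 14 (mod 37).
Mod 79: 1038 ≡ 11; by Fermat, exponent reduces to 177 mod 78 = 21; 11^21 ≡ 64 (mod 79).
Combine by CRT: x ≡ 14 (mod 37), x ≡ 64 (mod 79) ⇒ x ≡ 2197 (mod 2923).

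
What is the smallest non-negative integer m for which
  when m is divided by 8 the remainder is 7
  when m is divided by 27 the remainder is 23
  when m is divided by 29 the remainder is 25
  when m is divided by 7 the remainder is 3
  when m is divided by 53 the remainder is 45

2296535

The moduli are pairwise coprime; N = 8·27·29·7·53 = 2323944.
N/8 = 290493; 290493 ≡ 5 (mod 8); 5·5 ≡ 1, so inverse 5.
N/27 = 86072; 86072 ≡ 23 (mod 27); 23·20 ≡ 1, so inverse 20.
N/29 = 80136; 80136 ≡ 9 (mod 29); 9·13 ≡ 1, so inverse 13.
N/7 = 331992; 331992 ≡ 3 (mod 7); 3·5 ≡ 1, so inverse 5.
N/53 = 43848; 43848 ≡ 17 (mod 53); 17·25 ≡ 1, so inverse 25.
m ≡ 7·290493·5 + 23·86072·20 + 25·80136·13 + 3·331992·5 + 45·43848·25 = 130113455.
130113455 mod 2323944 = 2296535.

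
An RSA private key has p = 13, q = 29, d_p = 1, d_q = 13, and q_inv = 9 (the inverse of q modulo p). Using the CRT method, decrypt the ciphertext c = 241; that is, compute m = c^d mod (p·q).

332

m₁ = c^(d_p) mod p: c ≡ 7 (mod 13), and 7^1 mod 13 = 7.
m₂ = c^(d_q) mod q: c ≡ 9 (mod 29), and 9^13 mod 29 = 13.
h = q_inv·(m₁ − m₂) mod p = 9·(7 − 13) mod 13 = 11.
m = m₂ + h·q = 13 + 11·29 = 332.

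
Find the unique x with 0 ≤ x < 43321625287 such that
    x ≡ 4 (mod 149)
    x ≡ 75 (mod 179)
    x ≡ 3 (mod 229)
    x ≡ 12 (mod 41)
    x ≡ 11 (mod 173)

40422317433

Combine the congruences pairwise.
From x ≡ 4 (mod 149) write x = 4 + 149t. Substituting into x ≡ 75 (mod 179) gives 149t ≡ 71 (mod 179), and since 149⁻¹ ≡ 173 (mod 179), t ≡ 111. Hence x ≡ 4 + 149·111 = 16543 (mod 26671).
From x ≡ 16543 (mod 26671) write x = 16543 + 26671t. Substituting into x ≡ 3 (mod 229) gives 26671t ≡ 177 (mod 229), and since 107⁻¹ ≡ 122 (mod 229), t ≡ 68. Hence x ≡ 16543 + 26671·68 = 1830171 (mod 6107659).
From x ≡ 1830171 (mod 6107659) write x = 1830171 + 6107659t. Substituting into x ≡ 12 (mod 41) gives 6107659t ≡ 40 (mod 41), and since 12⁻¹ ≡ 24 (mod 41), t ≡ 17. Hence x ≡ 1830171 + 6107659·17 = 105660374 (mod 250414019).
From x ≡ 105660374 (mod 250414019) write x = 105660374 + 250414019t. Substituting into x ≡ 11 (mod 173) gives 250414019t ≡ 79 (mod 173), and since 152⁻¹ ≡ 140 (mod 173), t ≡ 161. Hence x ≡ 105660374 + 250414019·161 = 40422317433 (mod 43321625287).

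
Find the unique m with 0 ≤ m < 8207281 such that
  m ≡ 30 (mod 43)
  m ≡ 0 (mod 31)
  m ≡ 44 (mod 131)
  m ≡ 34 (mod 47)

7136138

The moduli are pairwise coprime; N = 43·31·131·47 = 8207281.
N/43 = 190867; 190867 ≡ 33 (mod 43); 33·30 ≡ 1, so inverse 30.
N/31 = 264751; 264751 ≡ 11 (mod 31); 11·17 ≡ 1, so inverse 17.
N/131 = 62651; 62651 ≡ 33 (mod 131); 33·4 ≡ 1, so inverse 4.
N/47 = 174623; 174623 ≡ 18 (mod 47); 18·34 ≡ 1, so inverse 34.
m ≡ 30·190867·30 + 0·264751·17 + 44·62651·4 + 34·174623·34 = 384671064.
384671064 mod 8207281 = 7136138.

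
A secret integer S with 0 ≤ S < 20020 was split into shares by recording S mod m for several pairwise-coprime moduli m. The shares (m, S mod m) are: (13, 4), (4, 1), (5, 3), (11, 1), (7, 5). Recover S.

5633

The moduli are pairwise coprime; N = 13·4·5·11·7 = 20020.
N/13 = 1540; 1540 ≡ 6 (mod 13); 6·11 ≡ 1, so inverse 11.
N/4 = 5005; 5005 ≡ 1 (mod 4), inverse 1.
N/5 = 4004; 4004 ≡ 4 (mod 5); 4·4 ≡ 1, so inverse 4.
N/11 = 1820; 1820 ≡ 5 (mod 11); 5·9 ≡ 1, so inverse 9.
N/7 = 2860; 2860 ≡ 4 (mod 7); 4·2 ≡ 1, so inverse 2.
S ≡ 4·1540·11 + 1·5005·1 + 3·4004·4 + 1·1820·9 + 5·2860·2 = 165793.
165793 mod 20020 = 5633.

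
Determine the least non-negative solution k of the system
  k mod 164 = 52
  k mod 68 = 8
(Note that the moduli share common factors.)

2184

gcd(164, 68) = 4 and 4 | (8 − 52), so the pair is consistent; merging gives k ≡ 2184 (mod 2788), where 2788 = lcm(164, 68).
The solution is unique modulo lcm(164, 68) = 2788.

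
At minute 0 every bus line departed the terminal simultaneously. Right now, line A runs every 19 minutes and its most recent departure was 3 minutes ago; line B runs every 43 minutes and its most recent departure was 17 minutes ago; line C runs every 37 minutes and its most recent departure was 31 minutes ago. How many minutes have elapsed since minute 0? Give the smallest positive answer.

12315

Combine the congruences pairwise.
From t ≡ 3 (mod 19) write t = 3 + 19s. Substituting into t ≡ 17 (mod 43) gives 19s ≡ 14 (mod 43), and since 19⁻¹ ≡ 34 (mod 43), s ≡ 3. Hence t ≡ 3 + 19·3 = 60 (mod 817).
From t ≡ 60 (mod 817) write t = 60 + 817s. Substituting into t ≡ 31 (mod 37) gives 817s ≡ 8 (mod 37), and since 3⁻¹ ≡ 25 (mod 37), s ≡ 15. Hence t ≡ 60 + 817·15 = 12315 (mod 30229).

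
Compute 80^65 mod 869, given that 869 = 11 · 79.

Mod 11: 80 ≡ 3; by Fermat, exponent reduces to 65 mod 10 = 5; 3^5 ≡ 1 (mod 11).
Mod 79: 80 ≡ 1; 1^65 ≡ 1 (mod 79).
Combine by CRT: x ≡ 1 (mod 11), x ≡ 1 (mod 79) ⇒ x ≡ 1 (mod 869).

1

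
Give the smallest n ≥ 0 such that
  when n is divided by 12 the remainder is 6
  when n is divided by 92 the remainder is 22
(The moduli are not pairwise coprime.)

gcd(12, 92) = 4 and 4 | (22 − 6), so the pair is consistent; merging gives n ≡ 114 (mod 276), where 276 = lcm(12, 92).
The solution is unique modulo lcm(12, 92) = 276.

114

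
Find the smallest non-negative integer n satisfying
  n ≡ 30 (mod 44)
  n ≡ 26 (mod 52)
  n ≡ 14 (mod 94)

17498

gcd(44, 52) = 4 and 4 | (26 − 30), so the pair is consistent; merging gives n ≡ 338 (mod 572), where 572 = lcm(44, 52).
gcd(572, 94) = 2 and 2 | (14 − 338), so the pair is consistent; merging gives n ≡ 17498 (mod 26884), where 26884 = lcm(572, 94).
The solution is unique modulo lcm(44, 52, 94) = 26884.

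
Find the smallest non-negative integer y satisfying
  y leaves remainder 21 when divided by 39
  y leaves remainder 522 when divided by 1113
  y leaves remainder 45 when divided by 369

1075680

Combine the congruences pairwise.
gcd(39, 1113) = 3 and 3 | (522 − 21), so the pair is consistent; merging gives y ≡ 4974 (mod 14469), where 14469 = lcm(39, 1113).
gcd(14469, 369) = 3 and 3 | (45 − 4974), so the pair is consistent; merging gives y ≡ 1075680 (mod 1779687), where 1779687 = lcm(14469, 369).
The solution is unique modulo lcm(39, 1113, 369) = 1779687.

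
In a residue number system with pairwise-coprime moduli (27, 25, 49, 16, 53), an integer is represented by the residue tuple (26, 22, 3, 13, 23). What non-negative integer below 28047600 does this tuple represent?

18664397

From x ≡ 26 (mod 27) write x = 26 + 27t. Substituting into x ≡ 22 (mod 25) gives 27t ≡ 21 (mod 25), and since 2⁻¹ ≡ 13 (mod 25), t ≡ 23. Hence x ≡ 26 + 27·23 = 647 (mod 675).
From x ≡ 647 (mod 675) write x = 647 + 675t. Substituting into x ≡ 3 (mod 49) gives 675t ≡ 42 (mod 49), and since 38⁻¹ ≡ 40 (mod 49), t ≡ 14. Hence x ≡ 647 + 675·14 = 10097 (mod 33075).
From x ≡ 10097 (mod 33075) write x = 10097 + 33075t. Substituting into x ≡ 13 (mod 16) gives 33075t ≡ 12 (mod 16), and since 3⁻¹ ≡ 11 (mod 16), t ≡ 4. Hence x ≡ 10097 + 33075·4 = 142397 (mod 529200).
From x ≡ 142397 (mod 529200) write x = 142397 + 529200t. Substituting into x ≡ 23 (mod 53) gives 529200t ≡ 37 (mod 53), and since 48⁻¹ ≡ 21 (mod 53), t ≡ 35. Hence x ≡ 142397 + 529200·35 = 18664397 (mod 28047600).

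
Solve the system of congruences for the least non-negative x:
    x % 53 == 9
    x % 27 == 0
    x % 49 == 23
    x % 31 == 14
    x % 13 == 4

6714738

From x ≡ 9 (mod 53) write x = 9 + 53t. Substituting into x ≡ 0 (mod 27) gives 53t ≡ 18 (mod 27), and since 26⁻¹ ≡ 26 (mod 27), t ≡ 9. Hence x ≡ 9 + 53·9 = 486 (mod 1431).
From x ≡ 486 (mod 1431) write x = 486 + 1431t. Substituting into x ≡ 23 (mod 49) gives 1431t ≡ 27 (mod 49), and since 10⁻¹ ≡ 5 (mod 49), t ≡ 37. Hence x ≡ 486 + 1431·37 = 53433 (mod 70119).
From x ≡ 53433 (mod 70119) write x = 53433 + 70119t. Substituting into x ≡ 14 (mod 31) gives 70119t ≡ 25 (mod 31), and since 28⁻¹ ≡ 10 (mod 31), t ≡ 2. Hence x ≡ 53433 + 70119·2 = 193671 (mod 2173689).
From x ≡ 193671 (mod 2173689) write x = 193671 + 2173689t. Substituting into x ≡ 4 (mod 13) gives 2173689t ≡ 7 (mod 13), and since 11⁻¹ ≡ 6 (mod 13), t ≡ 3. Hence x ≡ 193671 + 2173689·3 = 6714738 (mod 28257957).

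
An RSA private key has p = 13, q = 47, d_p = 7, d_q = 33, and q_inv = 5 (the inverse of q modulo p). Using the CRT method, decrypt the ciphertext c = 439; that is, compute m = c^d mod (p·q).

36

m₁ = c^(d_p) mod p: c ≡ 10 (mod 13), and 10^7 mod 13 = 10.
m₂ = c^(d_q) mod q: c ≡ 16 (mod 47), and 16^33 mod 47 = 36.
h = q_inv·(m₁ − m₂) mod p = 5·(10 − 36) mod 13 = 0.
m = m₂ + h·q = 36 + 0·47 = 36.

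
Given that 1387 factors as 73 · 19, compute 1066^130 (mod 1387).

Mod 73: 1066 ≡ 44; by Fermat, exponent reduces to 130 mod 72 = 58; 44^58 ≡ 6 (mod 73).
Mod 19: 1066 ≡ 2; by Fermat, exponent reduces to 130 mod 18 = 4; 2^4 ≡ 16 (mod 19).
Combine by CRT: x ≡ 6 (mod 73), x ≡ 16 (mod 19) ⇒ x ≡ 225 (mod 1387).

225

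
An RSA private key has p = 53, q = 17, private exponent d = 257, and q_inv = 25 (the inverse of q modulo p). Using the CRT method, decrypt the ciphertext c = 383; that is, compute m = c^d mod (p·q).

111

d_p = d mod (p−1) = 257 mod 52 = 49; d_q = d mod (q−1) = 1.
m₁ = c^(d_p) mod p: c ≡ 12 (mod 53), and 12^49 mod 53 = 5.
m₂ = c^(d_q) mod q: c ≡ 9 (mod 17), and 9^1 mod 17 = 9.
h = q_inv·(m₁ − m₂) mod p = 25·(5 − 9) mod 53 = 6.
m = m₂ + h·q = 9 + 6·17 = 111.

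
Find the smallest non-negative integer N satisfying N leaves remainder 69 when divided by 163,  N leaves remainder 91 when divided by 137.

7078

Combine the congruences pairwise.
From N ≡ 69 (mod 163) write N = 69 + 163t. Substituting into N ≡ 91 (mod 137) gives 163t ≡ 22 (mod 137), and since 26⁻¹ ≡ 58 (mod 137), t ≡ 43. Hence N ≡ 69 + 163·43 = 7078 (mod 22331).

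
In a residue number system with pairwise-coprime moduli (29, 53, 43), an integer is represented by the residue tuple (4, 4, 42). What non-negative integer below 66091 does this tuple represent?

Combine the congruences pairwise.
From x ≡ 4 (mod 29) write x = 4 + 29t. Substituting into x ≡ 4 (mod 53) gives 29t ≡ 0 (mod 53), and since 29⁻¹ ≡ 11 (mod 53), t ≡ 0. Hence x ≡ 4 + 29·0 = 4 (mod 1537).
From x ≡ 4 (mod 1537) write x = 4 + 1537t. Substituting into x ≡ 42 (mod 43) gives 1537t ≡ 38 (mod 43), and since 32⁻¹ ≡ 39 (mod 43), t ≡ 20. Hence x ≡ 4 + 1537·20 = 30744 (mod 66091).

30744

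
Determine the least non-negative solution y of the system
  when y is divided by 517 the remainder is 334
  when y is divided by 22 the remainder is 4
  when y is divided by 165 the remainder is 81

13776

Combine the congruences pairwise.
gcd(517, 22) = 11 and 11 | (4 − 334), so the pair is consistent; merging gives y ≡ 334 (mod 1034), where 1034 = lcm(517, 22).
gcd(1034, 165) = 11 and 11 | (81 − 334), so the pair is consistent; merging gives y ≡ 13776 (mod 15510), where 15510 = lcm(1034, 165).
The solution is unique modulo lcm(517, 22, 165) = 15510.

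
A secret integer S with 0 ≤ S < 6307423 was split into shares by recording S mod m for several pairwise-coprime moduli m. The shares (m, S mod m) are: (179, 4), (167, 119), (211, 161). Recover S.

3038350

The moduli are pairwise coprime; N = 179·167·211 = 6307423.
N/179 = 35237; 35237 ≡ 153 (mod 179); 153·117 ≡ 1, so inverse 117.
N/167 = 37769; 37769 ≡ 27 (mod 167); 27·99 ≡ 1, so inverse 99.
N/211 = 29893; 29893 ≡ 142 (mod 211); 142·159 ≡ 1, so inverse 159.
S ≡ 4·35237·117 + 119·37769·99 + 161·29893·159 = 1226678412.
1226678412 mod 6307423 = 3038350.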